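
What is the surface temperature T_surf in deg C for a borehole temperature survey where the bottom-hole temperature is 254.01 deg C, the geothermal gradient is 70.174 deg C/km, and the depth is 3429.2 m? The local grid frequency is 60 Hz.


T_surf = T_d - grad * d / 1000
T_surf = 254.01 - 70.174 * 3429.2 / 1000
T_surf = 13.369 deg C


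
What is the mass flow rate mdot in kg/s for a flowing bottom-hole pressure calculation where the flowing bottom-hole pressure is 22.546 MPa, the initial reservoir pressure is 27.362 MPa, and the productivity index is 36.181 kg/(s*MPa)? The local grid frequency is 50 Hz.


mdot = (P_i - P_wf) * PI
mdot = (27.362 - 22.546) * 36.181
mdot = 174.25 kg/s


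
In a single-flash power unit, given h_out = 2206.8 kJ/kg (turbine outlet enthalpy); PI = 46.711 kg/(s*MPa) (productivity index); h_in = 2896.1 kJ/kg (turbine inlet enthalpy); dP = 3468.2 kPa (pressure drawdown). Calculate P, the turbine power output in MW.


Step 1: mdot = PI * dP / 1000 = 46.711 * 3468.2 / 1000 = 162.0031 kg/s
Step 2: P = mdot*(h_in - h_out)/1000 = 162.0031*(2896.1 - 2206.8)/1000 = 111.67 MW
P = 111.67 MW


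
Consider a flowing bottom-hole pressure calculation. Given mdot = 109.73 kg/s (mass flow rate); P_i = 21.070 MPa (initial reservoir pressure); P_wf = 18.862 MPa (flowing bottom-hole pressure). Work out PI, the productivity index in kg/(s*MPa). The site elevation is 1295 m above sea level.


PI = mdot / (P_i - P_wf)
PI = 109.73 / (21.070 - 18.862)
PI = 49.697 kg/(s*MPa)


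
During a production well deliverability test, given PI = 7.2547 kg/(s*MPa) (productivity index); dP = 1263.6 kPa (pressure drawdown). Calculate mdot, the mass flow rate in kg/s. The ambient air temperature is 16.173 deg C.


mdot = PI * dP / 1000
mdot = 7.2547 * 1263.6 / 1000
mdot = 9.1670 kg/s


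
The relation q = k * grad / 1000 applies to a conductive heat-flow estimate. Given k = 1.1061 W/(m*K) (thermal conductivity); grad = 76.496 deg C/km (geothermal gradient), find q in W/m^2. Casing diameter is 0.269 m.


q = k * grad / 1000
q = 1.1061 * 76.496 / 1000
q = 0.084612 W/m^2


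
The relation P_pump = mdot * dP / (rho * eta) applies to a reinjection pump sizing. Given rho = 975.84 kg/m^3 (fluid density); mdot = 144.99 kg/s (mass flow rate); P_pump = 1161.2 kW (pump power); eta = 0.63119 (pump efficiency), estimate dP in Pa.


dP = P_pump * rho * eta / mdot
dP = 1161.2 * 975.84 * 0.63119 / 144.99
dP = 4932.961 kPa
Convert: 4932.961 kPa * 1000.0 = 4.9330e+06 Pa
dP = 4.9330e+06 Pa


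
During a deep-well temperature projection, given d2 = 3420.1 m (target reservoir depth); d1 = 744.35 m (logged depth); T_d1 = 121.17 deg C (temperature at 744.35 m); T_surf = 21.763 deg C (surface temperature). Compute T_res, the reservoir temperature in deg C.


Step 1: grad = (T_d1 - T_surf)/d1 * 1000 = (121.17 - 21.763)/744.35 * 1000 = 133.5487 deg C/km
Step 2: T_res = T_surf + grad*d2/1000 = 21.763 + 133.5487*3420.1/1000 = 478.51 deg C
T_res = 478.51 deg C


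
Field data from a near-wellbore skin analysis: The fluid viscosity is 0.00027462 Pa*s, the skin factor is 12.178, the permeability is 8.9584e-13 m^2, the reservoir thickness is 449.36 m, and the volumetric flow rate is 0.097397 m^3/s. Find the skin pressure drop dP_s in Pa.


dP_s = S * q * mu / (2*pi*k*hr) / 1000
dP_s = 12.178 * 0.097397 * 0.00027462 / (2*pi*8.9584e-13*449.36) / 1000
dP_s = 128.7802 kPa
Convert: 128.7802 kPa * 1000.0 = 1.2878e+05 Pa
dP_s = 1.2878e+05 Pa


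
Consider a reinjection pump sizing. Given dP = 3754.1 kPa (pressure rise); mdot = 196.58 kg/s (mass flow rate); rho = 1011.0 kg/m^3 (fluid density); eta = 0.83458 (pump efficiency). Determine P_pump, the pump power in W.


P_pump = mdot * dP / (rho * eta)
P_pump = 196.58 * 3754.1 / (1011.0 * 0.83458)
P_pump = 874.6334 kW
Convert: 874.6334 kW * 1000.0 = 8.7463e+05 W
P_pump = 8.7463e+05 W


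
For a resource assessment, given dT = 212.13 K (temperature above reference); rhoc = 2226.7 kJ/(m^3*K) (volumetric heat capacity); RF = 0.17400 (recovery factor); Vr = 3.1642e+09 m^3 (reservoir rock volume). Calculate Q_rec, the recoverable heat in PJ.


Step 1: Q_s = Vr*rhoc*dT/1e12 = 3.1642e+09*2226.7*212.13/1e12 = 1494.609 PJ
Step 2: Q_rec = Q_s * RF = 1494.609 * 0.174 = 260.06 PJ
Q_rec = 260.06 PJ


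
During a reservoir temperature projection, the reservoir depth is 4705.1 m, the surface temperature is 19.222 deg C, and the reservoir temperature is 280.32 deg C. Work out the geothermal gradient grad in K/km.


grad = (T_res - T_surf) / d * 1000
grad = (280.32 - 19.222) / 4705.1 * 1000
grad = 55.49255 deg C/km
Convert: 55.49255 deg C/km * 1.0 = 55.493 K/km
grad = 55.493 K/km


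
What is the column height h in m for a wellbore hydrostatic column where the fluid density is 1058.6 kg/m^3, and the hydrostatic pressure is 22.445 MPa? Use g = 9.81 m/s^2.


h = P * 1e6 / (g * rho)
h = 22.445 * 1e6 / (9.81 * 1058.6)
h = 2161.3 m


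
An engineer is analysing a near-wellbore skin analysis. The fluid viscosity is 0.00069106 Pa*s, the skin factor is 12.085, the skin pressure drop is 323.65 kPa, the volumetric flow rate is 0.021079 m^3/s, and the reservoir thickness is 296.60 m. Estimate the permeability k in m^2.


k = S*q*mu / (2*pi*dP_s*1000*hr)
k = 12.085*0.021079*0.00069106 / (2*pi*323.65*1000*296.60)
k = 2.9187e-13 m^2


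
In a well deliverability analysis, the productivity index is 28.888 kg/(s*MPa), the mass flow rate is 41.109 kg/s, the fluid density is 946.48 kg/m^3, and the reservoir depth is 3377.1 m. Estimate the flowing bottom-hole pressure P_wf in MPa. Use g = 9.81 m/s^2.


Step 1: P_i = rho*g*h/1e6 = 946.48*9.81*3377.1/1e6 = 31.35627 MPa
Step 2: P_wf = P_i - mdot/PI = 31.35627 - 41.109/28.888 = 29.933 MPa
P_wf = 29.933 MPa


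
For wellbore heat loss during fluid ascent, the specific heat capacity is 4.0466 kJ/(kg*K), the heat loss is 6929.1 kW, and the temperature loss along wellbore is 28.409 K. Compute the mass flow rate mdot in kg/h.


mdot = Q_loss / (cp * dT)
mdot = 6929.1 / (4.0466 * 28.409)
mdot = 60.27408 kg/s
Convert: 60.27408 kg/s * 3600.0 = 2.1699e+05 kg/h
mdot = 2.1699e+05 kg/h


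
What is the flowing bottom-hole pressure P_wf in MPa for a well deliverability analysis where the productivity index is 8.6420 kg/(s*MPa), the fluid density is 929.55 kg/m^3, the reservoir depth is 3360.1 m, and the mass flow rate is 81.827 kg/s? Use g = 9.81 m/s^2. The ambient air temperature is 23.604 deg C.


Step 1: P_i = rho*g*h/1e6 = 929.55*9.81*3360.1/1e6 = 30.64037 MPa
Step 2: P_wf = P_i - mdot/PI = 30.64037 - 81.827/8.642 = 21.172 MPa
P_wf = 21.172 MPa


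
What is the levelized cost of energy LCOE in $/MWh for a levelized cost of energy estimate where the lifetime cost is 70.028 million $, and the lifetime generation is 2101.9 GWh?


LCOE = C_tot / E_tot * 100
LCOE = 70.028 / 2101.9 * 100
LCOE = 3.331652 cents/kWh
Convert: 3.331652 cents/kWh * 10.0 = 33.317 $/MWh
LCOE = 33.317 $/MWh


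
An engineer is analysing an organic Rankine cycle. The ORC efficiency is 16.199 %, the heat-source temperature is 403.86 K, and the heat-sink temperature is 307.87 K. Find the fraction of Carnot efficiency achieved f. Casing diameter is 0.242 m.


f = (eta_orc/100) / (1 - Tc/Th)
f = (16.199/100) / (1 - 307.87/403.86)
f = 0.68154


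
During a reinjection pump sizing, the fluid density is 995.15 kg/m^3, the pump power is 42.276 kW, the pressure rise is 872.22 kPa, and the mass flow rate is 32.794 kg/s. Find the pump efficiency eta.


eta = mdot * dP / (rho * P_pump)
eta = 32.794 * 872.22 / (995.15 * 42.276)
eta = 0.67989


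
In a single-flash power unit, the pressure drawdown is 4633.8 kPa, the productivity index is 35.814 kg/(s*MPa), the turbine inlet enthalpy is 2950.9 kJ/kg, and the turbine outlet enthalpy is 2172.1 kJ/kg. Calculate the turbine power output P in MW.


Step 1: mdot = PI * dP / 1000 = 35.814 * 4633.8 / 1000 = 165.9549 kg/s
Step 2: P = mdot*(h_in - h_out)/1000 = 165.9549*(2950.9 - 2172.1)/1000 = 129.25 MW
P = 129.25 MW


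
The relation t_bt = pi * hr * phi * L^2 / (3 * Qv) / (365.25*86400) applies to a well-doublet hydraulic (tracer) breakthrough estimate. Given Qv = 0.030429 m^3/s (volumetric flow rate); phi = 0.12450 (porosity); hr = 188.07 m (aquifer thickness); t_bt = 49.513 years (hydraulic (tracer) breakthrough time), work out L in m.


L = sqrt(t_bt*365.25*86400*3*Qv / (pi*hr*phi))
L = sqrt(49.513*365.25*86400*3*0.030429 / (pi*188.07*0.12450))
L = 1392.5 m


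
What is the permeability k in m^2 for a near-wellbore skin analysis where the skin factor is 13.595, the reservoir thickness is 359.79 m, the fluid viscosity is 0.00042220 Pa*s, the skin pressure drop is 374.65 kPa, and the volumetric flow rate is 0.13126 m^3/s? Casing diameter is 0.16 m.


k = S*q*mu / (2*pi*dP_s*1000*hr)
k = 13.595*0.13126*0.00042220 / (2*pi*374.65*1000*359.79)
k = 8.8956e-13 m^2


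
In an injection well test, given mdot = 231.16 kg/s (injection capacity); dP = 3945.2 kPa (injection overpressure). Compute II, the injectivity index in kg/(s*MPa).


II = mdot * 1000 / dP
II = 231.16 * 1000 / 3945.2
II = 58.593 kg/(s*MPa)


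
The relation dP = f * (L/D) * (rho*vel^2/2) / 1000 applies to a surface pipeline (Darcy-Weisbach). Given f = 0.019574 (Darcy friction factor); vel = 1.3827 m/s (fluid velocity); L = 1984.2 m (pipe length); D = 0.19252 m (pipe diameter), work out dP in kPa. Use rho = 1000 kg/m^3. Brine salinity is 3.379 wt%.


dP = f * (L/D) * (rho*vel^2/2) / 1000
dP = 0.019574 * (1984.2/0.19252) * (1000*1.3827^2/2) / 1000
dP = 192.85 kPa


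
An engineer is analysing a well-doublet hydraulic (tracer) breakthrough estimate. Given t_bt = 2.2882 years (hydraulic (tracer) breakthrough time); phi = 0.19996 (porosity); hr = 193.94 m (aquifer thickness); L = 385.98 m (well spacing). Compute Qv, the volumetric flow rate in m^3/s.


Qv = pi*hr*phi*L^2 / (3*t_bt*365.25*86400)
Qv = pi*193.94*0.19996*385.98^2 / (3*2.2882*365.25*86400)
Qv = 0.083786 m^3/s


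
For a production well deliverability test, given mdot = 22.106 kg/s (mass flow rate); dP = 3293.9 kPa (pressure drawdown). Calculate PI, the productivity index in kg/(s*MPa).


PI = mdot * 1000 / dP
PI = 22.106 * 1000 / 3293.9
PI = 6.7112 kg/(s*MPa)


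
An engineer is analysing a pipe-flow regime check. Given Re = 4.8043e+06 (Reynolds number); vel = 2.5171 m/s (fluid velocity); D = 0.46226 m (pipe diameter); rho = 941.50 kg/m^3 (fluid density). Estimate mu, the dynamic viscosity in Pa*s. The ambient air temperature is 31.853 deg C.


mu = rho * vel * D / Re
mu = 941.50 * 2.5171 * 0.46226 / 4.8043e+06
mu = 0.00022802 Pa*s


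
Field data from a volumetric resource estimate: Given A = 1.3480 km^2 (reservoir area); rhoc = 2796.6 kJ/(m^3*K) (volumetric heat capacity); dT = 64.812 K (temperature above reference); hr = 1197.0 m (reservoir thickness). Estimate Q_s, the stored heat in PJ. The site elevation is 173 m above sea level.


Step 1: Vr = A*1e6*hr = 1.348*1e6*1197.0 = 1.613556e+09 m^3
Step 2: Q_s = Vr*rhoc*dT/1e12 = 1.613556e+09*2796.6*64.812/1e12 = 292.46 PJ
Q_s = 292.46 PJ


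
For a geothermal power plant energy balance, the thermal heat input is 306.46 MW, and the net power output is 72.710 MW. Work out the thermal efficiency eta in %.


eta = W_net / Q_in * 100
eta = 72.710 / 306.46 * 100
eta = 23.726 %


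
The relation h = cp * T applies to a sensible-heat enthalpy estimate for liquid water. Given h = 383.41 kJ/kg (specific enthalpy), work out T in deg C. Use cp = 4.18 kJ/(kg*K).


T = h / cp
T = 383.41 / 4.18
T = 91.725 deg C


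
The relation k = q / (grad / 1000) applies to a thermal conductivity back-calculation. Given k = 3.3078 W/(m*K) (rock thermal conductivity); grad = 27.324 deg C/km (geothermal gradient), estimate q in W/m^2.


q = k * grad / 1000
q = 3.3078 * 27.324 / 1000
q = 0.090382 W/m^2


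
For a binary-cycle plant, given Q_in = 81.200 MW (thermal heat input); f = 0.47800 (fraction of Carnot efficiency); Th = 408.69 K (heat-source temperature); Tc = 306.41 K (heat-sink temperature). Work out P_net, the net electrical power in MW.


Step 1: eta = (1 - Tc/Th)*f = (1 - 306.41/408.69)*0.478 = 0.1196257
Step 2: P_net = eta * Q_in = 0.1196257 * 81.2 = 9.7136 MW
P_net = 9.7136 MW


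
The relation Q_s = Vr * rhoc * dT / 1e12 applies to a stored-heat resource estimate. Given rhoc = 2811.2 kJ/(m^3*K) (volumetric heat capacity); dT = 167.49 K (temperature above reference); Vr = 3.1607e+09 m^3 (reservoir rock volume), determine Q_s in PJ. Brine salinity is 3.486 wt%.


Q_s = Vr * rhoc * dT / 1e12
Q_s = 3.1607e+09 * 2811.2 * 167.49 / 1e12
Q_s = 1488.2 PJ


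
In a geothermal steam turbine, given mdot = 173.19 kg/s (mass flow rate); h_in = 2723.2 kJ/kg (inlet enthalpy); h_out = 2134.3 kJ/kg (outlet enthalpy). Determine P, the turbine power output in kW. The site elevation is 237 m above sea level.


P = mdot * (h_in - h_out) / 1000
P = 173.19 * (2723.2 - 2134.3) / 1000
P = 101.9916 MW
Convert: 101.9916 MW * 1000.0 = 1.0199e+05 kW
P = 1.0199e+05 kW


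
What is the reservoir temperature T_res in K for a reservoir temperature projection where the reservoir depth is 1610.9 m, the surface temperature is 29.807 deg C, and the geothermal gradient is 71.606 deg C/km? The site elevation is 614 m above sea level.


T_res = T_surf + grad * d / 1000
T_res = 29.807 + 71.606 * 1610.9 / 1000
T_res = 145.1571 deg C
Convert to K: 145.1571 + 273.15 = 418.31 K
T_res = 418.31 K


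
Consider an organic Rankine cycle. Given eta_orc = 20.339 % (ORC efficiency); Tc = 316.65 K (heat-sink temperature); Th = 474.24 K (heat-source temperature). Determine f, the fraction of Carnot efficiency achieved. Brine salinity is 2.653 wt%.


f = (eta_orc/100) / (1 - Tc/Th)
f = (20.339/100) / (1 - 316.65/474.24)
f = 0.61207


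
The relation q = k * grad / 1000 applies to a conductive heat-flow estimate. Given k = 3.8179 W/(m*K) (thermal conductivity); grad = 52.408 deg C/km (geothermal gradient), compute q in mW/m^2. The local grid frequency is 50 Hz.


q = k * grad / 1000
q = 3.8179 * 52.408 / 1000
q = 0.2000885 W/m^2
Convert: 0.2000885 W/m^2 * 1000.0 = 200.09 mW/m^2
q = 200.09 mW/m^2


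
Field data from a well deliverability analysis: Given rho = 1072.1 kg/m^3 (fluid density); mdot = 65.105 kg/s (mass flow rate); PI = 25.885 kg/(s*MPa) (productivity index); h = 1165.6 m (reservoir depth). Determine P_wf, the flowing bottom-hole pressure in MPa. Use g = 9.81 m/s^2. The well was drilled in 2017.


Step 1: P_i = rho*g*h/1e6 = 1072.1*9.81*1165.6/1e6 = 12.25897 MPa
Step 2: P_wf = P_i - mdot/PI = 12.25897 - 65.105/25.885 = 9.7438 MPa
P_wf = 9.7438 MPa


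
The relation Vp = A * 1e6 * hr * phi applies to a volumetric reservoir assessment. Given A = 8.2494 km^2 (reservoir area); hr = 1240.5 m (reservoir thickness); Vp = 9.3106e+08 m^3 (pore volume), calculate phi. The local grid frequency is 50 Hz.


phi = Vp / (A * 1e6 * hr)
phi = 9.3106e+08 / (8.2494 * 1e6 * 1240.5)
phi = 0.090983


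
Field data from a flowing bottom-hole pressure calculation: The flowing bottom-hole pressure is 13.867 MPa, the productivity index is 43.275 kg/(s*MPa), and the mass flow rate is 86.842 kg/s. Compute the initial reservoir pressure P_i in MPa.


P_i = P_wf + mdot / PI
P_i = 13.867 + 86.842 / 43.275
P_i = 15.874 MPa


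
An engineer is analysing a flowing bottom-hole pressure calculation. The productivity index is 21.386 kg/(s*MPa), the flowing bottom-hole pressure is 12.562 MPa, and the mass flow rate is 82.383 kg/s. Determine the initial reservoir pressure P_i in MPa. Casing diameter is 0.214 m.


P_i = P_wf + mdot / PI
P_i = 12.562 + 82.383 / 21.386
P_i = 16.414 MPa


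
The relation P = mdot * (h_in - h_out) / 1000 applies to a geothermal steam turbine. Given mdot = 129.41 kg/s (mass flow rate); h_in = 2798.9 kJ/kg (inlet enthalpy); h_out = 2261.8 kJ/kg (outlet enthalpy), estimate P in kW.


P = mdot * (h_in - h_out) / 1000
P = 129.41 * (2798.9 - 2261.8) / 1000
P = 69.50611 MW
Convert: 69.50611 MW * 1000.0 = 69506 kW
P = 69506 kW


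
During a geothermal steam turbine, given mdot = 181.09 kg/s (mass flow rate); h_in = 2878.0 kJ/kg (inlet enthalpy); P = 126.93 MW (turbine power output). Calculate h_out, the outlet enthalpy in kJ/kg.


h_out = h_in - P * 1000 / mdot
h_out = 2878.0 - 126.93 * 1000 / 181.09
h_out = 2177.1 kJ/kg


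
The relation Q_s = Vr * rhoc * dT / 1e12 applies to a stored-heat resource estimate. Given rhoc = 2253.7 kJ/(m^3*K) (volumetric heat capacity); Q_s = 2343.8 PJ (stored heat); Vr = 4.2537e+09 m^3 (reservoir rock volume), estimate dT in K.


dT = Q_s * 1e12 / (Vr * rhoc)
dT = 2343.8 * 1e12 / (4.2537e+09 * 2253.7)
dT = 244.49 K


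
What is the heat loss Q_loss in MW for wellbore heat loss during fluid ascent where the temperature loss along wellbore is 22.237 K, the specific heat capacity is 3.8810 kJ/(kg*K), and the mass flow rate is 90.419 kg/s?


Q_loss = mdot * cp * dT
Q_loss = 90.419 * 3.8810 * 22.237
Q_loss = 7803.322 kW
Convert: 7803.322 kW * 0.001 = 7.8033 MW
Q_loss = 7.8033 MW


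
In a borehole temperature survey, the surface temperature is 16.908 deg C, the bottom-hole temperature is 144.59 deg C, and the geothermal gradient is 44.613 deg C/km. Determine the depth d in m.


d = (T_d - T_surf) / grad * 1000
d = (144.59 - 16.908) / 44.613 * 1000
d = 2862.0 m


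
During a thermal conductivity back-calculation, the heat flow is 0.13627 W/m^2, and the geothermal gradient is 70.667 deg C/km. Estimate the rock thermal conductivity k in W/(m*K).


k = q / (grad / 1000)
k = 0.13627 / (70.667 / 1000)
k = 1.9283 W/(m*K)


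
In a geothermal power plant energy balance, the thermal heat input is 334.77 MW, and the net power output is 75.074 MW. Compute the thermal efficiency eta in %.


eta = W_net / Q_in * 100
eta = 75.074 / 334.77 * 100
eta = 22.426 %


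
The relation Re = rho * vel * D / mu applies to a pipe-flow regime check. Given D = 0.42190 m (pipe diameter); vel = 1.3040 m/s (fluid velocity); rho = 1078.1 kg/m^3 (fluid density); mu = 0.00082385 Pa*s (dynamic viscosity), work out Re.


Re = rho * vel * D / mu
Re = 1078.1 * 1.3040 * 0.42190 / 0.00082385
Re = 7.1994e+05


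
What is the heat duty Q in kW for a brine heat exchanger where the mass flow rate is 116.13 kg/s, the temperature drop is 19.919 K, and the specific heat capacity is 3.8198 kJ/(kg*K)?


Q = mdot * cp * dT / 1000
Q = 116.13 * 3.8198 * 19.919 / 1000
Q = 8.835936 MW
Convert: 8.835936 MW * 1000.0 = 8835.9 kW
Q = 8835.9 kW


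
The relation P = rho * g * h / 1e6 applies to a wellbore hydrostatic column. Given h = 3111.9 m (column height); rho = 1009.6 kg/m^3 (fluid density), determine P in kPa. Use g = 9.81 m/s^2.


P = rho * g * h / 1e6
P = 1009.6 * 9.81 * 3111.9 / 1e6
P = 30.82081 MPa
Convert: 30.82081 MPa * 1000.0 = 30821 kPa
P = 30821 kPa


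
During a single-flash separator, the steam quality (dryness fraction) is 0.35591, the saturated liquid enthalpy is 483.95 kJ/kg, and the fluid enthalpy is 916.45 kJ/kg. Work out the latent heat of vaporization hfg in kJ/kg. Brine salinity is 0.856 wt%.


hfg = (h - hf) / x
hfg = (916.45 - 483.95) / 0.35591
hfg = 1215.2 kJ/kg


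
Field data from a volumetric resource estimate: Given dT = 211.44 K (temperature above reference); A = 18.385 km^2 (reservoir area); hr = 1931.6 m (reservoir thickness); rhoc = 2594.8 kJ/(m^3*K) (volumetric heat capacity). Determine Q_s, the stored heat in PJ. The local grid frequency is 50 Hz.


Step 1: Vr = A*1e6*hr = 18.385*1e6*1931.6 = 3.551247e+10 m^3
Step 2: Q_s = Vr*rhoc*dT/1e12 = 3.551247e+10*2594.8*211.44/1e12 = 19484 PJ
Q_s = 19484 PJ


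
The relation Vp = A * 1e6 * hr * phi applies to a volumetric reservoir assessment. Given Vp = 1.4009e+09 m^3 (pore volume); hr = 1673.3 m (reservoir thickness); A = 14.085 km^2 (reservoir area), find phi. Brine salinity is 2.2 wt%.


phi = Vp / (A * 1e6 * hr)
phi = 1.4009e+09 / (14.085 * 1e6 * 1673.3)
phi = 0.059440


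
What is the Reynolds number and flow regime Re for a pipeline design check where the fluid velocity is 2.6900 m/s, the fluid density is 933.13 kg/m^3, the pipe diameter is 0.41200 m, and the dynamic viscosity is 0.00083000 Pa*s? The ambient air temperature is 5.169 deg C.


Step 1: Re = rho*vel*D/mu = 933.13*2.69*0.412/0.00083 = 1.2460e+06
Step 2: Re = 1.2460e+06 > 4000, so flow is turbulent.
Re = 1.2460e+06 (turbulent)


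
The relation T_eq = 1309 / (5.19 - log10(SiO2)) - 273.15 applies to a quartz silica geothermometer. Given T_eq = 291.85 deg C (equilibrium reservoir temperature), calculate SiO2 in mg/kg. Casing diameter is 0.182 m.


SiO2 = 10^(5.19 - 1309/(T_eq + 273.15))
SiO2 = 10^(5.19 - 1309/(291.85 + 273.15))
SiO2 = 746.77 mg/kg


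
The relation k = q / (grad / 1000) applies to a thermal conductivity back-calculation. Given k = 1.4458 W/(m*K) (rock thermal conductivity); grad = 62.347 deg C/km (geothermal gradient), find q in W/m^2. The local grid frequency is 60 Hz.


q = k * grad / 1000
q = 1.4458 * 62.347 / 1000
q = 0.090141 W/m^2


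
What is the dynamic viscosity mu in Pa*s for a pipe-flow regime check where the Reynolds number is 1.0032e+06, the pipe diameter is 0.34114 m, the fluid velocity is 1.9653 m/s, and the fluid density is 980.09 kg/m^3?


mu = rho * vel * D / Re
mu = 980.09 * 1.9653 * 0.34114 / 1.0032e+06
mu = 0.00065500 Pa*s


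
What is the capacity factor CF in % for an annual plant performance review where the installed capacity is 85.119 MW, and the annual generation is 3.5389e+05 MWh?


CF = E_a / (cap * 8760) * 100
CF = 3.5389e+05 / (85.119 * 8760) * 100
CF = 47.461 %


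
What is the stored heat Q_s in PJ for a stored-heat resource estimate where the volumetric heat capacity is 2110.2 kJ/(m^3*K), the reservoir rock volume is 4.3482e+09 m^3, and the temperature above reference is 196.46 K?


Q_s = Vr * rhoc * dT / 1e12
Q_s = 4.3482e+09 * 2110.2 * 196.46 / 1e12
Q_s = 1802.6 PJ


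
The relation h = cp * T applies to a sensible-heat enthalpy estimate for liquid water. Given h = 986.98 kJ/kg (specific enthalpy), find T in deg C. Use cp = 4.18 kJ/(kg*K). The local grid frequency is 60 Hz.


T = h / cp
T = 986.98 / 4.18
T = 236.12 deg C


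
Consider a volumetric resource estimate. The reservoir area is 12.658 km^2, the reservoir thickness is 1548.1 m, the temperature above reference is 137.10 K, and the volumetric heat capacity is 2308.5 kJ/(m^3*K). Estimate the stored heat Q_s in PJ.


Step 1: Vr = A*1e6*hr = 12.658*1e6*1548.1 = 1.959585e+10 m^3
Step 2: Q_s = Vr*rhoc*dT/1e12 = 1.959585e+10*2308.5*137.1/1e12 = 6202.0 PJ
Q_s = 6202.0 PJ


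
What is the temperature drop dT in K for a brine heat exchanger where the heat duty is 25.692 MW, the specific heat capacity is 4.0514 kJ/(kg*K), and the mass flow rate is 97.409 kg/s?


dT = Q * 1000 / (mdot * cp)
dT = 25.692 * 1000 / (97.409 * 4.0514)
dT = 65.102 K


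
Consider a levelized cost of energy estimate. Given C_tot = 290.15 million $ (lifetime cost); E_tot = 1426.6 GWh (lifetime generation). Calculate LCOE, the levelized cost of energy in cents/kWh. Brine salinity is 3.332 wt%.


LCOE = C_tot / E_tot * 100
LCOE = 290.15 / 1426.6 * 100
LCOE = 20.339 cents/kWh


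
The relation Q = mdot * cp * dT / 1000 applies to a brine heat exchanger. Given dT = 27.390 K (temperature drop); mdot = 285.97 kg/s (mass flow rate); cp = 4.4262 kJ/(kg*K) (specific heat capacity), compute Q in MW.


Q = mdot * cp * dT / 1000
Q = 285.97 * 4.4262 * 27.390 / 1000
Q = 34.669 MW


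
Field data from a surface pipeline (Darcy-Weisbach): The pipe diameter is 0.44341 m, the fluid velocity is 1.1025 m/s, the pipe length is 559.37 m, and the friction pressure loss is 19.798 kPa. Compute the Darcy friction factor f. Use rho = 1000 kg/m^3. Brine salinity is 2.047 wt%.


f = dP*1000 / ((L/D)*(rho*vel^2/2))
f = 19.798*1000 / ((559.37/0.44341)*(1000*1.1025^2/2))
f = 0.025823


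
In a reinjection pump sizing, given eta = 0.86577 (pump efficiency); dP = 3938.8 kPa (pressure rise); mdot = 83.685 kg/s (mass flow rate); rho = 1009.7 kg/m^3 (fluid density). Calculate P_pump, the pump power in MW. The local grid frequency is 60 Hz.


P_pump = mdot * dP / (rho * eta)
P_pump = 83.685 * 3938.8 / (1009.7 * 0.86577)
P_pump = 377.0654 kW
Convert: 377.0654 kW * 0.001 = 0.37707 MW
P_pump = 0.37707 MW


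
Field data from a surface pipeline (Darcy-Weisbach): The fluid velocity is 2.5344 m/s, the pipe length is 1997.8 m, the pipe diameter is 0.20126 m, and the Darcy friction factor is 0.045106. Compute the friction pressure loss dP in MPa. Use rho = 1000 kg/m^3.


dP = f * (L/D) * (rho*vel^2/2) / 1000
dP = 0.045106 * (1997.8/0.20126) * (1000*2.5344^2/2) / 1000
dP = 1437.968 kPa
Convert: 1437.968 kPa * 0.001 = 1.4380 MPa
dP = 1.4380 MPa


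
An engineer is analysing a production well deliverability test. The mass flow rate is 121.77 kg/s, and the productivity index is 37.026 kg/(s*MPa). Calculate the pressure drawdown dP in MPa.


dP = mdot * 1000 / PI
dP = 121.77 * 1000 / 37.026
dP = 3288.770 kPa
Convert: 3288.770 kPa * 0.001 = 3.2888 MPa
dP = 3.2888 MPa


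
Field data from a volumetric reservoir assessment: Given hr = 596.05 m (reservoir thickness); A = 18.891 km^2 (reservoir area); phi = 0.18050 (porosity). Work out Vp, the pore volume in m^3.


Vp = A * 1e6 * hr * phi
Vp = 18.891 * 1e6 * 596.05 * 0.18050
Vp = 2.0324e+09 m^3


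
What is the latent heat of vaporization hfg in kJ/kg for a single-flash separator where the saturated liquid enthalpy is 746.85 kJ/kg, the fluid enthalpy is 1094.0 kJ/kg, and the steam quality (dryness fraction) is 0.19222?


hfg = (h - hf) / x
hfg = (1094.0 - 746.85) / 0.19222
hfg = 1806.0 kJ/kg


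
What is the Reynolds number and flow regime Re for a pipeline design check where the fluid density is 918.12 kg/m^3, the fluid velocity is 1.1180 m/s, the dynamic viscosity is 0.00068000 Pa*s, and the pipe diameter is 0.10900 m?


Step 1: Re = rho*vel*D/mu = 918.12*1.118*0.109/0.00068 = 1.6454e+05
Step 2: Re = 1.6454e+05 > 4000, so flow is turbulent.
Re = 1.6454e+05 (turbulent)


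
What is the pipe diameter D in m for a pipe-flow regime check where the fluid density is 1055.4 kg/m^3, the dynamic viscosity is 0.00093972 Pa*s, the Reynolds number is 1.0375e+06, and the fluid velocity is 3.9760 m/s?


D = Re * mu / (rho * vel)
D = 1.0375e+06 * 0.00093972 / (1055.4 * 3.9760)
D = 0.23234 m


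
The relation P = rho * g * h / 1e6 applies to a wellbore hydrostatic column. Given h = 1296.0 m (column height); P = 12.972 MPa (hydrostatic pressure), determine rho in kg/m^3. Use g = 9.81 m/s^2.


rho = P * 1e6 / (g * h)
rho = 12.972 * 1e6 / (9.81 * 1296.0)
rho = 1020.3 kg/m^3


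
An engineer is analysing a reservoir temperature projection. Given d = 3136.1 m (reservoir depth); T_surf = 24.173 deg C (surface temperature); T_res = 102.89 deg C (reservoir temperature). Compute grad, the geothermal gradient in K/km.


grad = (T_res - T_surf) / d * 1000
grad = (102.89 - 24.173) / 3136.1 * 1000
grad = 25.10028 deg C/km
Convert: 25.10028 deg C/km * 1.0 = 25.100 K/km
grad = 25.100 K/km


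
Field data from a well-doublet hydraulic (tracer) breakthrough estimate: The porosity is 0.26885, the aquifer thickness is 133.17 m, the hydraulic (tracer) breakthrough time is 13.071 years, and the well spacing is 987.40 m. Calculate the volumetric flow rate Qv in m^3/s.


Qv = pi*hr*phi*L^2 / (3*t_bt*365.25*86400)
Qv = pi*133.17*0.26885*987.40^2 / (3*13.071*365.25*86400)
Qv = 0.088617 m^3/s


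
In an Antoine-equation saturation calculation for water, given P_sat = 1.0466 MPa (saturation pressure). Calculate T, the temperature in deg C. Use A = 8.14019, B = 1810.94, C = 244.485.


T = B / (A - log10(P_sat * 760 / 0.101325)) - C
T = 1810.94 / (8.14019 - log10(1.0466 * 760 / 0.101325)) - 244.485
T = 182.09 deg C


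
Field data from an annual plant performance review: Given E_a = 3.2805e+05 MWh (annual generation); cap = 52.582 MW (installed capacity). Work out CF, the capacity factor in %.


CF = E_a / (cap * 8760) * 100
CF = 3.2805e+05 / (52.582 * 8760) * 100
CF = 71.219 %


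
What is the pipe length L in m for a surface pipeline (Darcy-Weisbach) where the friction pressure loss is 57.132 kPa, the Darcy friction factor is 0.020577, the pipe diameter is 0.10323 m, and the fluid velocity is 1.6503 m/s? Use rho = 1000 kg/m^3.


L = dP*1000*D / (f*rho*vel^2/2)
L = 57.132*1000*0.10323 / (0.020577*1000*1.6503^2/2)
L = 210.48 m


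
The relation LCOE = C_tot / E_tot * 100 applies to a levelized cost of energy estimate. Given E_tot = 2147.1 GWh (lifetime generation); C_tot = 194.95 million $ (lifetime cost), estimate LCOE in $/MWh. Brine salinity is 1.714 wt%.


LCOE = C_tot / E_tot * 100
LCOE = 194.95 / 2147.1 * 100
LCOE = 9.079689 cents/kWh
Convert: 9.079689 cents/kWh * 10.0 = 90.797 $/MWh
LCOE = 90.797 $/MWh


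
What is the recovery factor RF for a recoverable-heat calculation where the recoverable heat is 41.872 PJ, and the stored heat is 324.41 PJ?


RF = Q_rec / Q_s
RF = 41.872 / 324.41
RF = 0.12907


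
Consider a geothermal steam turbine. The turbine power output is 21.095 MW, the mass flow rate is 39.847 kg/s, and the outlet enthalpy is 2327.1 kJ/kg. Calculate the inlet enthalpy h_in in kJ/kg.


h_in = h_out + P * 1000 / mdot
h_in = 2327.1 + 21.095 * 1000 / 39.847
h_in = 2856.5 kJ/kg


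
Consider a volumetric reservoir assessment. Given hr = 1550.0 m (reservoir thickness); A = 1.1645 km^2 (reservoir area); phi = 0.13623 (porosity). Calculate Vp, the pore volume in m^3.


Vp = A * 1e6 * hr * phi
Vp = 1.1645 * 1e6 * 1550.0 * 0.13623
Vp = 2.4589e+08 m^3


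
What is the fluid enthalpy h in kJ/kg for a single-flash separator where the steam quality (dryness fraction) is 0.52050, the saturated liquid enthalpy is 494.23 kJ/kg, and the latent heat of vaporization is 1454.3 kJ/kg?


h = hf + x * hfg
h = 494.23 + 0.52050 * 1454.3
h = 1251.2 kJ/kg


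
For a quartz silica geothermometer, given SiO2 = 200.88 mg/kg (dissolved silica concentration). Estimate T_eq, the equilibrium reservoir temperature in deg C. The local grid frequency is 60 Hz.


T_eq = 1309 / (5.19 - log10(SiO2)) - 273.15
T_eq = 1309 / (5.19 - log10(200.88)) - 273.15
T_eq = 180.25 deg C


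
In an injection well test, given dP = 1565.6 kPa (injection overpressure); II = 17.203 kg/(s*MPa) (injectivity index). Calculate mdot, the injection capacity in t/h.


mdot = II * dP / 1000
mdot = 17.203 * 1565.6 / 1000
mdot = 26.93302 kg/s
Convert: 26.93302 kg/s * 3.6 = 96.959 t/h
mdot = 96.959 t/h


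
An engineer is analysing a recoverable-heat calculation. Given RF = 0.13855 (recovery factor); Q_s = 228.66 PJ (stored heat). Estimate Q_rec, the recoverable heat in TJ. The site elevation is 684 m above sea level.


Q_rec = Q_s * RF
Q_rec = 228.66 * 0.13855
Q_rec = 31.68084 PJ
Convert: 31.68084 PJ * 1000.0 = 31681 TJ
Q_rec = 31681 TJ


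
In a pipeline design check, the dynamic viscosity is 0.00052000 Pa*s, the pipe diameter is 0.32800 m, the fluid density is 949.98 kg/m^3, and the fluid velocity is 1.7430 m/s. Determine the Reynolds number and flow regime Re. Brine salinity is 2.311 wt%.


Step 1: Re = rho*vel*D/mu = 949.98*1.743*0.328/0.00052 = 1.0444e+06
Step 2: Re = 1.0444e+06 > 4000, so flow is turbulent.
Re = 1.0444e+06 (turbulent)


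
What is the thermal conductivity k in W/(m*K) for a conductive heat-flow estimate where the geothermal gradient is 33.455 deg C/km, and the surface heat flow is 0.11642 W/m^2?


k = q * 1000 / grad
k = 0.11642 * 1000 / 33.455
k = 3.4799 W/(m*K)


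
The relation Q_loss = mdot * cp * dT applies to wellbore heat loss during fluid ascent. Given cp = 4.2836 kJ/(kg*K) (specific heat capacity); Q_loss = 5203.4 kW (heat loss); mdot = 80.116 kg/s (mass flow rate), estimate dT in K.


dT = Q_loss / (mdot * cp)
dT = 5203.4 / (80.116 * 4.2836)
dT = 15.162 K


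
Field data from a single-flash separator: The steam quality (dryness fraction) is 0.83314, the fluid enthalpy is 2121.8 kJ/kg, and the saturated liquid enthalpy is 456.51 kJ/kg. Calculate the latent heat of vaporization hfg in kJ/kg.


hfg = (h - hf) / x
hfg = (2121.8 - 456.51) / 0.83314
hfg = 1998.8 kJ/kg


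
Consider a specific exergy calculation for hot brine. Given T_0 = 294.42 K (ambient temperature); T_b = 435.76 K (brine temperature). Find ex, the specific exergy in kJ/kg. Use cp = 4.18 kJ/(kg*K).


ex = cp * ((T_b - T_0) - T_0 * ln(T_b/T_0))
ex = 4.18 * ((435.76 - 294.42) - 294.42 * ln(435.76/294.42))
ex = 108.27 kJ/kg


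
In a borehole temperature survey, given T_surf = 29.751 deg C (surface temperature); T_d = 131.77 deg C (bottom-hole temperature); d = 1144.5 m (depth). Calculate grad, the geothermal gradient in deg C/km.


grad = (T_d - T_surf) / d * 1000
grad = (131.77 - 29.751) / 1144.5 * 1000
grad = 89.138 deg C/km


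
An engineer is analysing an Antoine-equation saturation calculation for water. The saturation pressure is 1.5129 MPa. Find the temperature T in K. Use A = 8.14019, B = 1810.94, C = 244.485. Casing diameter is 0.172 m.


T = B / (A - log10(P_sat * 760 / 0.101325)) - C
T = 1810.94 / (8.14019 - log10(1.5129 * 760 / 0.101325)) - 244.485
T = 198.7989 deg C
Convert to K: 198.7989 + 273.15 = 471.95 K
T = 471.95 K


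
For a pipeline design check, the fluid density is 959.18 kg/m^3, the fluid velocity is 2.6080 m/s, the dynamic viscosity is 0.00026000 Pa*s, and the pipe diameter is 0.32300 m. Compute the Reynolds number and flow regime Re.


Step 1: Re = rho*vel*D/mu = 959.18*2.608*0.323/0.00026 = 3.1077e+06
Step 2: Re = 3.1077e+06 > 4000, so flow is turbulent.
Re = 3.1077e+06 (turbulent)


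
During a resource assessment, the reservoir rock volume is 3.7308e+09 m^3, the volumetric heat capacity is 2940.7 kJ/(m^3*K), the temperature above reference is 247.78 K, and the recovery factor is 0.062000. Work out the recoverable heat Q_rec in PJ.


Step 1: Q_s = Vr*rhoc*dT/1e12 = 3.7308e+09*2940.7*247.78/1e12 = 2718.435 PJ
Step 2: Q_rec = Q_s * RF = 2718.435 * 0.062 = 168.54 PJ
Q_rec = 168.54 PJ


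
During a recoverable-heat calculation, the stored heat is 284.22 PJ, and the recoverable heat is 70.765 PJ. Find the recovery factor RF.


RF = Q_rec / Q_s
RF = 70.765 / 284.22
RF = 0.24898


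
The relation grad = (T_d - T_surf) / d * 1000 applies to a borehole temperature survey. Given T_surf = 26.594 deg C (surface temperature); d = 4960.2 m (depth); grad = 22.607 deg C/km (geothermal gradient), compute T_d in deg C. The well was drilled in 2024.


T_d = T_surf + grad * d / 1000
T_d = 26.594 + 22.607 * 4960.2 / 1000
T_d = 138.73 deg C


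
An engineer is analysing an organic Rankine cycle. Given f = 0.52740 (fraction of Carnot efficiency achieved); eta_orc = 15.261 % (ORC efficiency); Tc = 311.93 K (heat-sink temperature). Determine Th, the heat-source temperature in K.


Th = Tc / (1 - (eta_orc/100)/f)
Th = 311.93 / (1 - (15.261/100)/0.52740)
Th = 438.94 K


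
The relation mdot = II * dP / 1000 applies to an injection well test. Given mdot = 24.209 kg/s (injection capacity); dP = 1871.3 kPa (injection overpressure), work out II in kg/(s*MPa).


II = mdot * 1000 / dP
II = 24.209 * 1000 / 1871.3
II = 12.937 kg/(s*MPa)


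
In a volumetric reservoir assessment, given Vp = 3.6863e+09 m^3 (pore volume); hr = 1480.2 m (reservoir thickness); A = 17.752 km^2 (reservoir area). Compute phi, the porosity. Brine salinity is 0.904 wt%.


phi = Vp / (A * 1e6 * hr)
phi = 3.6863e+09 / (17.752 * 1e6 * 1480.2)
phi = 0.14029


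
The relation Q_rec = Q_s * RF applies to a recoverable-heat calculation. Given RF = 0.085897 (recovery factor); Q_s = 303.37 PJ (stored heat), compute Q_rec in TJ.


Q_rec = Q_s * RF
Q_rec = 303.37 * 0.085897
Q_rec = 26.05857 PJ
Convert: 26.05857 PJ * 1000.0 = 26059 TJ
Q_rec = 26059 TJ


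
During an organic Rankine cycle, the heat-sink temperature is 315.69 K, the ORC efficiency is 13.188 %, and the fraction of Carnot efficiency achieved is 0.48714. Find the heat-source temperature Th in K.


Th = Tc / (1 - (eta_orc/100)/f)
Th = 315.69 / (1 - (13.188/100)/0.48714)
Th = 432.88 K


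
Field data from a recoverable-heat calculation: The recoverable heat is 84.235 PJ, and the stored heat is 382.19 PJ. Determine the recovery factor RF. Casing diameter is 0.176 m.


RF = Q_rec / Q_s
RF = 84.235 / 382.19
RF = 0.22040


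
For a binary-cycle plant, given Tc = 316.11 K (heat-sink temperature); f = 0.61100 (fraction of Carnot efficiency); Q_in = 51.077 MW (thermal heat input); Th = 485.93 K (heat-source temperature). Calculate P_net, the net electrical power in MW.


Step 1: eta = (1 - Tc/Th)*f = (1 - 316.11/485.93)*0.611 = 0.2135287
Step 2: P_net = eta * Q_in = 0.2135287 * 51.077 = 10.906 MW
P_net = 10.906 MW


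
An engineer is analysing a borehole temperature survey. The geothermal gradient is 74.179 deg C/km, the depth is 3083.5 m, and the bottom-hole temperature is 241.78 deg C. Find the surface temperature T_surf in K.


T_surf = T_d - grad * d / 1000
T_surf = 241.78 - 74.179 * 3083.5 / 1000
T_surf = 13.04905 deg C
Convert to K: 13.04905 + 273.15 = 286.20 K
T_surf = 286.20 K


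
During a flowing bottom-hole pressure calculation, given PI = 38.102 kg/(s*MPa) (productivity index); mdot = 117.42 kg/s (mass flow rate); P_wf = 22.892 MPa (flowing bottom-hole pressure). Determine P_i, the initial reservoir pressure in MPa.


P_i = P_wf + mdot / PI
P_i = 22.892 + 117.42 / 38.102
P_i = 25.974 MPa


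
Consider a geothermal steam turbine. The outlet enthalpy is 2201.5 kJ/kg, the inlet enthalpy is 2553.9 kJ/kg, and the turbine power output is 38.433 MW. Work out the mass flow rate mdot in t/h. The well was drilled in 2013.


mdot = P * 1000 / (h_in - h_out)
mdot = 38.433 * 1000 / (2553.9 - 2201.5)
mdot = 109.0607 kg/s
Convert: 109.0607 kg/s * 3.6 = 392.62 t/h
mdot = 392.62 t/h


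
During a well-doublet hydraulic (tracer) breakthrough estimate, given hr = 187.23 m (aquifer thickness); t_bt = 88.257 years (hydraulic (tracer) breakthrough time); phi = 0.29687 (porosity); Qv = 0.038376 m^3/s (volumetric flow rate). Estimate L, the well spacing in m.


L = sqrt(t_bt*365.25*86400*3*Qv / (pi*hr*phi))
L = sqrt(88.257*365.25*86400*3*0.038376 / (pi*187.23*0.29687))
L = 1355.1 m


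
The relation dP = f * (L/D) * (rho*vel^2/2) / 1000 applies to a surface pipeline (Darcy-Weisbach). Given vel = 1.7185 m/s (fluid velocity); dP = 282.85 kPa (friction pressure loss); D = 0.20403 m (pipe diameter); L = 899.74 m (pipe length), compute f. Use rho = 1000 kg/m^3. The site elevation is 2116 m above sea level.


f = dP*1000 / ((L/D)*(rho*vel^2/2))
f = 282.85*1000 / ((899.74/0.20403)*(1000*1.7185^2/2))
f = 0.043437


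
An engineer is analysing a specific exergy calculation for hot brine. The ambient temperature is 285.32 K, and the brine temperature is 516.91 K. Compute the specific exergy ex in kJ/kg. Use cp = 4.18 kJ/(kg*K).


ex = cp * ((T_b - T_0) - T_0 * ln(T_b/T_0))
ex = 4.18 * ((516.91 - 285.32) - 285.32 * ln(516.91/285.32))
ex = 259.31 kJ/kg


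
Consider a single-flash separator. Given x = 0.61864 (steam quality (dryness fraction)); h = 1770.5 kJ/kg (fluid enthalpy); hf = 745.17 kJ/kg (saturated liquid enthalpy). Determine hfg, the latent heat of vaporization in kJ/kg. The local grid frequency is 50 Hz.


hfg = (h - hf) / x
hfg = (1770.5 - 745.17) / 0.61864
hfg = 1657.4 kJ/kg


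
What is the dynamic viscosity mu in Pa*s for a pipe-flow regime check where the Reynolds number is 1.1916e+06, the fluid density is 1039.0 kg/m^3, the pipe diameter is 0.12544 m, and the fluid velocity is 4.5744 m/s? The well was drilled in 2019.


mu = rho * vel * D / Re
mu = 1039.0 * 4.5744 * 0.12544 / 1.1916e+06
mu = 0.00050033 Pa*s


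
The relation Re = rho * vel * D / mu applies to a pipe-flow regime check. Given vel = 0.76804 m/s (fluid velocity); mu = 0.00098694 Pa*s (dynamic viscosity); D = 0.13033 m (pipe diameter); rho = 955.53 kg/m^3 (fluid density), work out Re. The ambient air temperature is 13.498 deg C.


Re = rho * vel * D / mu
Re = 955.53 * 0.76804 * 0.13033 / 0.00098694
Re = 96913
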